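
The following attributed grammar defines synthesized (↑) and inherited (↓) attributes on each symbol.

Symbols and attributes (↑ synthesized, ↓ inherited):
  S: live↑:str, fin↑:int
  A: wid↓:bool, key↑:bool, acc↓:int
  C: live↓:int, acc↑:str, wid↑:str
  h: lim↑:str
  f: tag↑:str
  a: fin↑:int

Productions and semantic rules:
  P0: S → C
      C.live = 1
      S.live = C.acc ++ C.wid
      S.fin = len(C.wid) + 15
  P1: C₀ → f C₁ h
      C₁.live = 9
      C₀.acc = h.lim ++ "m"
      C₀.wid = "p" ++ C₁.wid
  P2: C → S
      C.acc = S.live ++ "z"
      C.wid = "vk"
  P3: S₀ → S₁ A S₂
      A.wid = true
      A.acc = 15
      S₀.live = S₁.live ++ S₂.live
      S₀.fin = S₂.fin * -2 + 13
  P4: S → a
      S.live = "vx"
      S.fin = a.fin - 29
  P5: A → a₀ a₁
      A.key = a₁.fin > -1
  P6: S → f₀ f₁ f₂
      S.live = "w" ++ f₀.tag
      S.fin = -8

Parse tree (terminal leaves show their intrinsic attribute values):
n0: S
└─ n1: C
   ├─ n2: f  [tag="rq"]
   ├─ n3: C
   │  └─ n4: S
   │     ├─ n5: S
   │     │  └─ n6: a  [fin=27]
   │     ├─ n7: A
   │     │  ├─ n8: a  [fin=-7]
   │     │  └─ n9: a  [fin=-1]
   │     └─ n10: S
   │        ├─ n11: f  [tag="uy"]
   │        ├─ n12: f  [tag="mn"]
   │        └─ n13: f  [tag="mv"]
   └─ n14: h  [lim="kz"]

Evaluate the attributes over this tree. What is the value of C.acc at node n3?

1. n1.live = 1  [1]
2. n2.tag = "rq"  [terminal]
3. n3.live = 9  [9]
4. n6.fin = 27  [terminal]
5. n5.live = "vx"  ["vx"]
6. n5.fin = -2  [a.fin - 29]
7. n7.wid = true  [true]
8. n7.acc = 15  [15]
9. n8.fin = -7  [terminal]
10. n9.fin = -1  [terminal]
11. n7.key = false  [a₁.fin > -1]
12. n11.tag = "uy"  [terminal]
13. n12.tag = "mn"  [terminal]
14. n13.tag = "mv"  [terminal]
15. n10.live = "wuy"  ["w" ++ f₀.tag]
16. n10.fin = -8  [-8]
17. n4.live = "vxwuy"  [S₁.live ++ S₂.live]
18. n4.fin = 29  [S₂.fin * -2 + 13]
19. n3.acc = "vxwuyz"  [S.live ++ "z"]
20. n3.wid = "vk"  ["vk"]
21. n14.lim = "kz"  [terminal]
22. n1.acc = "kzm"  [h.lim ++ "m"]
23. n1.wid = "pvk"  ["p" ++ C₁.wid]
24. n0.live = "kzmpvk"  [C.acc ++ C.wid]
25. n0.fin = 18  [len(C.wid) + 15]

"vxwuyz"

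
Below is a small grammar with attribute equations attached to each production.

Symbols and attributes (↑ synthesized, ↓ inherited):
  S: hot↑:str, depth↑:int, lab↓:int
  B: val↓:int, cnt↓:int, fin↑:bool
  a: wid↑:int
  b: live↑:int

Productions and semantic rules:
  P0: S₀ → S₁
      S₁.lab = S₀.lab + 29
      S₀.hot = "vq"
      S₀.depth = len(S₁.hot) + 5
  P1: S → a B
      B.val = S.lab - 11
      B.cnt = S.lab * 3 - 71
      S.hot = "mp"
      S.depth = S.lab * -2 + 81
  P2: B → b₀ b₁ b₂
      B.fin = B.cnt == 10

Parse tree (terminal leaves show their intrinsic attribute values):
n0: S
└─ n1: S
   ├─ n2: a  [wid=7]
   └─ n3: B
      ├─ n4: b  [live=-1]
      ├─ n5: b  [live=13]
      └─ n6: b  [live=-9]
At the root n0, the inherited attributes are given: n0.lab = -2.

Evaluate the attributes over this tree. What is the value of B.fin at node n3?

1. n0.lab = -2  [given at root]
2. n1.lab = 27  [S₀.lab + 29]
3. n2.wid = 7  [terminal]
4. n3.val = 16  [S.lab - 11]
5. n3.cnt = 10  [S.lab * 3 - 71]
6. n4.live = -1  [terminal]
7. n5.live = 13  [terminal]
8. n6.live = -9  [terminal]
9. n3.fin = true  [B.cnt == 10]
10. n1.hot = "mp"  ["mp"]
11. n1.depth = 27  [S.lab * -2 + 81]
12. n0.hot = "vq"  ["vq"]
13. n0.depth = 7  [len(S₁.hot) + 5]

true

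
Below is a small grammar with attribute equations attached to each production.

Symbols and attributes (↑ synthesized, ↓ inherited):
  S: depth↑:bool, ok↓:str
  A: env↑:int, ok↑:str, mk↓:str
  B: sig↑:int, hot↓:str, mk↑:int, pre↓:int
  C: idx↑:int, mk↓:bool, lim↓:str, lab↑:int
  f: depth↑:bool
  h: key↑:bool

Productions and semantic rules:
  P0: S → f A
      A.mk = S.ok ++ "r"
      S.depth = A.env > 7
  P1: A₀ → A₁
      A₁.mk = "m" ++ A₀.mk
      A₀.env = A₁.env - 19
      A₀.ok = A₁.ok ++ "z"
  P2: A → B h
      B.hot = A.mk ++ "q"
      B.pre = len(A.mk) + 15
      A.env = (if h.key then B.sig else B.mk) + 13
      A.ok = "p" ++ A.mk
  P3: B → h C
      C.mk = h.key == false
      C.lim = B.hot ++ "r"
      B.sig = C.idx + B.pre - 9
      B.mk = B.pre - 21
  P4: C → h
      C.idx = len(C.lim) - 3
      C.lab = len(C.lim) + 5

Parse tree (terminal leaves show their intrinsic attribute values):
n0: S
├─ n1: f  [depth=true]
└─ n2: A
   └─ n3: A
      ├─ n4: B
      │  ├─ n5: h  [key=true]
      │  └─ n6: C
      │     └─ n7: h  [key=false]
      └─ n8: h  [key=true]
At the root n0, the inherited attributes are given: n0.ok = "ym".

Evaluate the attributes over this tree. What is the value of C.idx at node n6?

3

1. n0.ok = "ym"  [given at root]
2. n1.depth = true  [terminal]
3. n2.mk = "ymr"  [S.ok ++ "r"]
4. n3.mk = "mymr"  ["m" ++ A₀.mk]
5. n4.hot = "mymrq"  [A.mk ++ "q"]
6. n4.pre = 19  [len(A.mk) + 15]
7. n5.key = true  [terminal]
8. n6.mk = false  [h.key == false]
9. n6.lim = "mymrqr"  [B.hot ++ "r"]
10. n7.key = false  [terminal]
11. n6.idx = 3  [len(C.lim) - 3]
12. n6.lab = 11  [len(C.lim) + 5]
13. n4.sig = 13  [C.idx + B.pre - 9]
14. n4.mk = -2  [B.pre - 21]
15. n8.key = true  [terminal]
16. n3.env = 26  [(if h.key then B.sig else B.mk) + 13]
17. n3.ok = "pmymr"  ["p" ++ A.mk]
18. n2.env = 7  [A₁.env - 19]
19. n2.ok = "pmymrz"  [A₁.ok ++ "z"]
20. n0.depth = false  [A.env > 7]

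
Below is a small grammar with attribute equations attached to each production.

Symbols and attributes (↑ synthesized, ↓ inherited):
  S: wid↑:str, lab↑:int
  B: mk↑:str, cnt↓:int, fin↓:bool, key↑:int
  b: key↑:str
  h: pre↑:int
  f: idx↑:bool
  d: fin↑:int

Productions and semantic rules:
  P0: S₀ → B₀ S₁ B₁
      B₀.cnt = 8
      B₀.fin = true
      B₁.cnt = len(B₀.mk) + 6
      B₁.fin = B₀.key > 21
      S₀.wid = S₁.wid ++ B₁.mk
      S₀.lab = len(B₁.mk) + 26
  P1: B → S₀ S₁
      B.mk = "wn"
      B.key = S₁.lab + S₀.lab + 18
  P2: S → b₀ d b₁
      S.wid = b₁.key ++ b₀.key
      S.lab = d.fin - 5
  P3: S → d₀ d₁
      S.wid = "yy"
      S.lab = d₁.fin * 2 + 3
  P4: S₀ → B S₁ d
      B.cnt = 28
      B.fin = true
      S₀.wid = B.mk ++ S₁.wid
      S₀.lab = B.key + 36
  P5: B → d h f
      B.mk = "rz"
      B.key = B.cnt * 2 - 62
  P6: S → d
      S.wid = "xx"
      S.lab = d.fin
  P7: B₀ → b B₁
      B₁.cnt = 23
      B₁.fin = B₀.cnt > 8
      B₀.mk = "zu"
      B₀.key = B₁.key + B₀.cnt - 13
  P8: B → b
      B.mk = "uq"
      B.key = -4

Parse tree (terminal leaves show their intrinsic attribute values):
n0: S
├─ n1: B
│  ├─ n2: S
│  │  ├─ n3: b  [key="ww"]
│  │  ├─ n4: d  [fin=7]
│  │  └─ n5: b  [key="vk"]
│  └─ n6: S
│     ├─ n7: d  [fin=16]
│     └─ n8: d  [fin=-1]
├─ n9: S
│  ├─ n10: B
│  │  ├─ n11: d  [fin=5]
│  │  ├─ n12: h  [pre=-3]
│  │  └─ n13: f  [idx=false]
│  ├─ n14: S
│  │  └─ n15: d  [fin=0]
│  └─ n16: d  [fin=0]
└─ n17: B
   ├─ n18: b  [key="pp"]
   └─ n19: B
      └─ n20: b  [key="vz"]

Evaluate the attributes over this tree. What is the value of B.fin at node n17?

false

1. n1.cnt = 8  [8]
2. n1.fin = true  [true]
3. n3.key = "ww"  [terminal]
4. n4.fin = 7  [terminal]
5. n5.key = "vk"  [terminal]
6. n2.wid = "vkww"  [b₁.key ++ b₀.key]
7. n2.lab = 2  [d.fin - 5]
8. n7.fin = 16  [terminal]
9. n8.fin = -1  [terminal]
10. n6.wid = "yy"  ["yy"]
11. n6.lab = 1  [d₁.fin * 2 + 3]
12. n1.mk = "wn"  ["wn"]
13. n1.key = 21  [S₁.lab + S₀.lab + 18]
14. n10.cnt = 28  [28]
15. n10.fin = true  [true]
16. n11.fin = 5  [terminal]
17. n12.pre = -3  [terminal]
18. n13.idx = false  [terminal]
19. n10.mk = "rz"  ["rz"]
20. n10.key = -6  [B.cnt * 2 - 62]
21. n15.fin = 0  [terminal]
22. n14.wid = "xx"  ["xx"]
23. n14.lab = 0  [d.fin]
24. n16.fin = 0  [terminal]
25. n9.wid = "rzxx"  [B.mk ++ S₁.wid]
26. n9.lab = 30  [B.key + 36]
27. n17.cnt = 8  [len(B₀.mk) + 6]
28. n17.fin = false  [B₀.key > 21]
29. n18.key = "pp"  [terminal]
30. n19.cnt = 23  [23]
31. n19.fin = false  [B₀.cnt > 8]
32. n20.key = "vz"  [terminal]
33. n19.mk = "uq"  ["uq"]
34. n19.key = -4  [-4]
35. n17.mk = "zu"  ["zu"]
36. n17.key = -9  [B₁.key + B₀.cnt - 13]
37. n0.wid = "rzxxzu"  [S₁.wid ++ B₁.mk]
38. n0.lab = 28  [len(B₁.mk) + 26]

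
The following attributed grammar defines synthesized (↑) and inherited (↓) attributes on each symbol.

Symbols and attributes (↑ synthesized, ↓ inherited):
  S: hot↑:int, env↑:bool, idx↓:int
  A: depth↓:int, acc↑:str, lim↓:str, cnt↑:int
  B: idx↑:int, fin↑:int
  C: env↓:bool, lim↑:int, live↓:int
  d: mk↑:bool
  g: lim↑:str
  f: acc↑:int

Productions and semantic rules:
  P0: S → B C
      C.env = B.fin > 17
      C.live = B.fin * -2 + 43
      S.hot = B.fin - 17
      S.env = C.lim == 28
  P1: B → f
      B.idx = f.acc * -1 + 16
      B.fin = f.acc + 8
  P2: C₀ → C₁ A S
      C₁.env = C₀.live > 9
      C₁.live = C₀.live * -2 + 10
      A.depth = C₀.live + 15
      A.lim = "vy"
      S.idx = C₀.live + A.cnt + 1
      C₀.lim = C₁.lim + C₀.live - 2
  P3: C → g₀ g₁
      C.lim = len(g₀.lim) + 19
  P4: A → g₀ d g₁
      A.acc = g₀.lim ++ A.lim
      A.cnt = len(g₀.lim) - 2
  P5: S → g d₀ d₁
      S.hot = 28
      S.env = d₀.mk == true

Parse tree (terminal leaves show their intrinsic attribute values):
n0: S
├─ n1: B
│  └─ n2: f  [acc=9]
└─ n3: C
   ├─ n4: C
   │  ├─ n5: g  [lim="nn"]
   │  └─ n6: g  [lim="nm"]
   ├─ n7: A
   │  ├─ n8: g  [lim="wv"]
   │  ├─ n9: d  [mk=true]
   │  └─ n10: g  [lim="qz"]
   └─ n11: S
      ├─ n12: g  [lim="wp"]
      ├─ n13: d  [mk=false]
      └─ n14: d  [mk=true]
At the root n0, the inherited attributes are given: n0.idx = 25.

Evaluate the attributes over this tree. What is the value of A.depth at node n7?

1. n0.idx = 25  [given at root]
2. n2.acc = 9  [terminal]
3. n1.idx = 7  [f.acc * -1 + 16]
4. n1.fin = 17  [f.acc + 8]
5. n3.env = false  [B.fin > 17]
6. n3.live = 9  [B.fin * -2 + 43]
7. n4.env = false  [C₀.live > 9]
8. n4.live = -8  [C₀.live * -2 + 10]
9. n5.lim = "nn"  [terminal]
10. n6.lim = "nm"  [terminal]
11. n4.lim = 21  [len(g₀.lim) + 19]
12. n7.depth = 24  [C₀.live + 15]
13. n7.lim = "vy"  ["vy"]
14. n8.lim = "wv"  [terminal]
15. n9.mk = true  [terminal]
16. n10.lim = "qz"  [terminal]
17. n7.acc = "wvvy"  [g₀.lim ++ A.lim]
18. n7.cnt = 0  [len(g₀.lim) - 2]
19. n11.idx = 10  [C₀.live + A.cnt + 1]
20. n12.lim = "wp"  [terminal]
21. n13.mk = false  [terminal]
22. n14.mk = true  [terminal]
23. n11.hot = 28  [28]
24. n11.env = false  [d₀.mk == true]
25. n3.lim = 28  [C₁.lim + C₀.live - 2]
26. n0.hot = 0  [B.fin - 17]
27. n0.env = true  [C.lim == 28]

24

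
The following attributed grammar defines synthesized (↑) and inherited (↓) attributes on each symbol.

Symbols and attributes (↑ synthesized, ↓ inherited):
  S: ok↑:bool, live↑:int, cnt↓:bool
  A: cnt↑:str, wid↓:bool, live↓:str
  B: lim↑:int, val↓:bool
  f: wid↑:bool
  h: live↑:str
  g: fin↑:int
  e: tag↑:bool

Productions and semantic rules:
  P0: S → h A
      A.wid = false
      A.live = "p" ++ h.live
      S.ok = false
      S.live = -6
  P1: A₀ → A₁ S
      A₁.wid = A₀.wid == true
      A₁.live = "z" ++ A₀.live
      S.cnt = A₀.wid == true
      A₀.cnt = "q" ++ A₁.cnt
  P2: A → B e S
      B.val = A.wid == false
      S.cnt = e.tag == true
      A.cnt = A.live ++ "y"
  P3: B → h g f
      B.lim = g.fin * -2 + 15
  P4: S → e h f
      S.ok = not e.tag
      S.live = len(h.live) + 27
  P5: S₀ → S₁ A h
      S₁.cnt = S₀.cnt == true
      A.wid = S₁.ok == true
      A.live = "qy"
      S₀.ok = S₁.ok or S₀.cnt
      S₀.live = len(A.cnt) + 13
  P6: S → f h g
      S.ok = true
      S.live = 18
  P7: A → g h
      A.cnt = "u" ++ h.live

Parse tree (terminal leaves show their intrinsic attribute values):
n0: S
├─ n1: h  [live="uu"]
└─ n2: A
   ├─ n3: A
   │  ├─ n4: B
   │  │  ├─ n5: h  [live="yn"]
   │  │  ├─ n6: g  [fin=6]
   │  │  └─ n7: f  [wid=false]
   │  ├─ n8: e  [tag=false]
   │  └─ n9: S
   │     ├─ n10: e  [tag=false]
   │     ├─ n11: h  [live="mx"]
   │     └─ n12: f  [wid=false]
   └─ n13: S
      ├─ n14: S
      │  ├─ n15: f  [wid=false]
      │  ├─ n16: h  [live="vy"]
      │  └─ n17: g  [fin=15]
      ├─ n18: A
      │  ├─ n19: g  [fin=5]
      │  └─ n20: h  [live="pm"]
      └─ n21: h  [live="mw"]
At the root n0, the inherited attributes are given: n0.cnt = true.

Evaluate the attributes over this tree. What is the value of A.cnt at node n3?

1. n0.cnt = true  [given at root]
2. n1.live = "uu"  [terminal]
3. n2.wid = false  [false]
4. n2.live = "puu"  ["p" ++ h.live]
5. n3.wid = false  [A₀.wid == true]
6. n3.live = "zpuu"  ["z" ++ A₀.live]
7. n4.val = true  [A.wid == false]
8. n5.live = "yn"  [terminal]
9. n6.fin = 6  [terminal]
10. n7.wid = false  [terminal]
11. n4.lim = 3  [g.fin * -2 + 15]
12. n8.tag = false  [terminal]
13. n9.cnt = false  [e.tag == true]
14. n10.tag = false  [terminal]
15. n11.live = "mx"  [terminal]
16. n12.wid = false  [terminal]
17. n9.ok = true  [not e.tag]
18. n9.live = 29  [len(h.live) + 27]
19. n3.cnt = "zpuuy"  [A.live ++ "y"]
20. n13.cnt = false  [A₀.wid == true]
21. n14.cnt = false  [S₀.cnt == true]
22. n15.wid = false  [terminal]
23. n16.live = "vy"  [terminal]
24. n17.fin = 15  [terminal]
25. n14.ok = true  [true]
26. n14.live = 18  [18]
27. n18.wid = true  [S₁.ok == true]
28. n18.live = "qy"  ["qy"]
29. n19.fin = 5  [terminal]
30. n20.live = "pm"  [terminal]
31. n18.cnt = "upm"  ["u" ++ h.live]
32. n21.live = "mw"  [terminal]
33. n13.ok = true  [S₁.ok or S₀.cnt]
34. n13.live = 16  [len(A.cnt) + 13]
35. n2.cnt = "qzpuuy"  ["q" ++ A₁.cnt]
36. n0.ok = false  [false]
37. n0.live = -6  [-6]

"zpuuy"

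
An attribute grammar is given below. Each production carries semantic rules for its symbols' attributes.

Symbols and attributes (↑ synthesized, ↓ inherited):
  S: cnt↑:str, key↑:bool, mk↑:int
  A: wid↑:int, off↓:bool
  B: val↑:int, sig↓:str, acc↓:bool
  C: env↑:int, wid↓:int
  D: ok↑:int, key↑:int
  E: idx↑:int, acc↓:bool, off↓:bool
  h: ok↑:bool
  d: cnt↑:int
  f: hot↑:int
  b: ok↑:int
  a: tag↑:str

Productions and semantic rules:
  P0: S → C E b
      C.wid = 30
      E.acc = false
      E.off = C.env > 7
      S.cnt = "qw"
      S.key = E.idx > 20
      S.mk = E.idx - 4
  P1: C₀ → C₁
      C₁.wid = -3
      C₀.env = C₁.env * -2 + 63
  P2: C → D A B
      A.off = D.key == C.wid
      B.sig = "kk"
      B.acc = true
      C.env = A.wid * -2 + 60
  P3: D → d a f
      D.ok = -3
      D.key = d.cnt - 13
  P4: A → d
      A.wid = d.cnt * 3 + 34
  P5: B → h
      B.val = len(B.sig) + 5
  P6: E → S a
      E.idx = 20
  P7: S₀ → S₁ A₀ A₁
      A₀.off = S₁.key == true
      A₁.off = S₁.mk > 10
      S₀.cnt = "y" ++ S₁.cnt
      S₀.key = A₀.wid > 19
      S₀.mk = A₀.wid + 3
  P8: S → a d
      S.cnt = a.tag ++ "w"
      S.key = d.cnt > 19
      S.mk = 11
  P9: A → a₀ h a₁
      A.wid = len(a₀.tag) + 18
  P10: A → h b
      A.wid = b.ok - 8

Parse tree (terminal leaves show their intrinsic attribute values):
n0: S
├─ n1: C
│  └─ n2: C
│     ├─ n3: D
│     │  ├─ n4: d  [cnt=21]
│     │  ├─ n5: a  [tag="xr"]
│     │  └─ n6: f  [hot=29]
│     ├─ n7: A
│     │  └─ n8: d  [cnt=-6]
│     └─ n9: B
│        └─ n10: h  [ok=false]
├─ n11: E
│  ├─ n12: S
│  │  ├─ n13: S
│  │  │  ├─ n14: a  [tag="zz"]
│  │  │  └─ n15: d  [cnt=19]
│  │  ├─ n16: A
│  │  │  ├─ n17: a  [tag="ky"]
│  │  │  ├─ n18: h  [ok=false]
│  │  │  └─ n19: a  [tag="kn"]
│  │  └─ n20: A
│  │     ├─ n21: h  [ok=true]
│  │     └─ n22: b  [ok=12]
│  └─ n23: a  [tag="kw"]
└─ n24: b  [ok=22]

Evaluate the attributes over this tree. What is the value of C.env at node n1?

7

1. n1.wid = 30  [30]
2. n2.wid = -3  [-3]
3. n4.cnt = 21  [terminal]
4. n5.tag = "xr"  [terminal]
5. n6.hot = 29  [terminal]
6. n3.ok = -3  [-3]
7. n3.key = 8  [d.cnt - 13]
8. n7.off = false  [D.key == C.wid]
9. n8.cnt = -6  [terminal]
10. n7.wid = 16  [d.cnt * 3 + 34]
11. n9.sig = "kk"  ["kk"]
12. n9.acc = true  [true]
13. n10.ok = false  [terminal]
14. n9.val = 7  [len(B.sig) + 5]
15. n2.env = 28  [A.wid * -2 + 60]
16. n1.env = 7  [C₁.env * -2 + 63]
17. n11.acc = false  [false]
18. n11.off = false  [C.env > 7]
19. n14.tag = "zz"  [terminal]
20. n15.cnt = 19  [terminal]
21. n13.cnt = "zzw"  [a.tag ++ "w"]
22. n13.key = false  [d.cnt > 19]
23. n13.mk = 11  [11]
24. n16.off = false  [S₁.key == true]
25. n17.tag = "ky"  [terminal]
26. n18.ok = false  [terminal]
27. n19.tag = "kn"  [terminal]
28. n16.wid = 20  [len(a₀.tag) + 18]
29. n20.off = true  [S₁.mk > 10]
30. n21.ok = true  [terminal]
31. n22.ok = 12  [terminal]
32. n20.wid = 4  [b.ok - 8]
33. n12.cnt = "yzzw"  ["y" ++ S₁.cnt]
34. n12.key = true  [A₀.wid > 19]
35. n12.mk = 23  [A₀.wid + 3]
36. n23.tag = "kw"  [terminal]
37. n11.idx = 20  [20]
38. n24.ok = 22  [terminal]
39. n0.cnt = "qw"  ["qw"]
40. n0.key = false  [E.idx > 20]
41. n0.mk = 16  [E.idx - 4]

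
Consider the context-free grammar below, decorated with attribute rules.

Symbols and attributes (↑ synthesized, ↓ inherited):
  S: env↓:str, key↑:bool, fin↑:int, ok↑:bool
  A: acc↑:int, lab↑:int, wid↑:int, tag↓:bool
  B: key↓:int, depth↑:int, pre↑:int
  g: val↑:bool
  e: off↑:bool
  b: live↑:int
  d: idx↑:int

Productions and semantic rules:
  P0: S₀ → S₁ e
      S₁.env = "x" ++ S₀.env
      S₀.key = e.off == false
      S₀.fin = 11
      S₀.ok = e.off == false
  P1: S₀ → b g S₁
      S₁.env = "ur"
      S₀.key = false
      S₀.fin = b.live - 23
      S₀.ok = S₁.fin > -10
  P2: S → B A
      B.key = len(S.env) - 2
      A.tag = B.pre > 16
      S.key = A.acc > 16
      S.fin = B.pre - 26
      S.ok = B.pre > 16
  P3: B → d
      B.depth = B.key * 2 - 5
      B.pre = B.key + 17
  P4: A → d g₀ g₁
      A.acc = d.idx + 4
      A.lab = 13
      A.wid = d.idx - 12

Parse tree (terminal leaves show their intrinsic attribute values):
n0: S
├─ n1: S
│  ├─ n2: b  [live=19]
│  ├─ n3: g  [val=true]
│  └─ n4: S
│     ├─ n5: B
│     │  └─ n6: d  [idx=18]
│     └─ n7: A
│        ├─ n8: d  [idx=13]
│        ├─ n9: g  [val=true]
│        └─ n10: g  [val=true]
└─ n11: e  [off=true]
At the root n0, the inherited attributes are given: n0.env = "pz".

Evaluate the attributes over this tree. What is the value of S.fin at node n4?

-9

1. n0.env = "pz"  [given at root]
2. n1.env = "xpz"  ["x" ++ S₀.env]
3. n2.live = 19  [terminal]
4. n3.val = true  [terminal]
5. n4.env = "ur"  ["ur"]
6. n5.key = 0  [len(S.env) - 2]
7. n6.idx = 18  [terminal]
8. n5.depth = -5  [B.key * 2 - 5]
9. n5.pre = 17  [B.key + 17]
10. n7.tag = true  [B.pre > 16]
11. n8.idx = 13  [terminal]
12. n9.val = true  [terminal]
13. n10.val = true  [terminal]
14. n7.acc = 17  [d.idx + 4]
15. n7.lab = 13  [13]
16. n7.wid = 1  [d.idx - 12]
17. n4.key = true  [A.acc > 16]
18. n4.fin = -9  [B.pre - 26]
19. n4.ok = true  [B.pre > 16]
20. n1.key = false  [false]
21. n1.fin = -4  [b.live - 23]
22. n1.ok = true  [S₁.fin > -10]
23. n11.off = true  [terminal]
24. n0.key = false  [e.off == false]
25. n0.fin = 11  [11]
26. n0.ok = false  [e.off == false]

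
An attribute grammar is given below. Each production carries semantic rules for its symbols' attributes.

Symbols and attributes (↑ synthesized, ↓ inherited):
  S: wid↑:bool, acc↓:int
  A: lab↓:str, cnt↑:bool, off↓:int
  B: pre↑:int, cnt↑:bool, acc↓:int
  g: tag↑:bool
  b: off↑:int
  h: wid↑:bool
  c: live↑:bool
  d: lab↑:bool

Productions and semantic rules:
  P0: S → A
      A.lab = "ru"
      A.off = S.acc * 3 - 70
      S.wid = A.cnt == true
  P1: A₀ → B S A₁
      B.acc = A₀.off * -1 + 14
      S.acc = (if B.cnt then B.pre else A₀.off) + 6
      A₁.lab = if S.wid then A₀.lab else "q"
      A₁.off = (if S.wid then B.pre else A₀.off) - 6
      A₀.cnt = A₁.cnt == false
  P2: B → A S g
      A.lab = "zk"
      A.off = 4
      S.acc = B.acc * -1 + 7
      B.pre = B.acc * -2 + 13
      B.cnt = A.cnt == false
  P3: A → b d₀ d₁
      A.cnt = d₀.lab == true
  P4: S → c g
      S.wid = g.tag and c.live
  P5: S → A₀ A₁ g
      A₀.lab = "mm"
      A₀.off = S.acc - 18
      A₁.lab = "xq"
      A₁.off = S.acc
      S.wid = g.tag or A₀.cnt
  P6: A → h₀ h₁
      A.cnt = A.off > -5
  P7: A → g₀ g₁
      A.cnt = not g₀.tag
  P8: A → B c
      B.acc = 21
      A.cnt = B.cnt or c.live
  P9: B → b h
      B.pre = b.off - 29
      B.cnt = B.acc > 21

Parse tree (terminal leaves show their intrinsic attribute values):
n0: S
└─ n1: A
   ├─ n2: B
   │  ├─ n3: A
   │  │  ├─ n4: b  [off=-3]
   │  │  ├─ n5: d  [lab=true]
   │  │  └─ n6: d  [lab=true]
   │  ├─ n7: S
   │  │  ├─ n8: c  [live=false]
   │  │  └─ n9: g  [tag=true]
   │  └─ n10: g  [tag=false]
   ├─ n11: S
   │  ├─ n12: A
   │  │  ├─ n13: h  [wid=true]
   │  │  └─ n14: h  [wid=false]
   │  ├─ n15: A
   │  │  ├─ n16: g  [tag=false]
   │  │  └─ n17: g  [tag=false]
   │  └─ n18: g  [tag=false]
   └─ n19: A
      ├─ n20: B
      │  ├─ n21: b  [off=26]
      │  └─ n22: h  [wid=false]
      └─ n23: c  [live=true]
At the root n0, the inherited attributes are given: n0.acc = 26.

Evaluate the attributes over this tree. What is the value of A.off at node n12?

1. n0.acc = 26  [given at root]
2. n1.lab = "ru"  ["ru"]
3. n1.off = 8  [S.acc * 3 - 70]
4. n2.acc = 6  [A₀.off * -1 + 14]
5. n3.lab = "zk"  ["zk"]
6. n3.off = 4  [4]
7. n4.off = -3  [terminal]
8. n5.lab = true  [terminal]
9. n6.lab = true  [terminal]
10. n3.cnt = true  [d₀.lab == true]
11. n7.acc = 1  [B.acc * -1 + 7]
12. n8.live = false  [terminal]
13. n9.tag = true  [terminal]
14. n7.wid = false  [g.tag and c.live]
15. n10.tag = false  [terminal]
16. n2.pre = 1  [B.acc * -2 + 13]
17. n2.cnt = false  [A.cnt == false]
18. n11.acc = 14  [(if B.cnt then B.pre else A₀.off) + 6]
19. n12.lab = "mm"  ["mm"]
20. n12.off = -4  [S.acc - 18]
21. n13.wid = true  [terminal]
22. n14.wid = false  [terminal]
23. n12.cnt = true  [A.off > -5]
24. n15.lab = "xq"  ["xq"]
25. n15.off = 14  [S.acc]
26. n16.tag = false  [terminal]
27. n17.tag = false  [terminal]
28. n15.cnt = true  [not g₀.tag]
29. n18.tag = false  [terminal]
30. n11.wid = true  [g.tag or A₀.cnt]
31. n19.lab = "ru"  [if S.wid then A₀.lab else "q"]
32. n19.off = -5  [(if S.wid then B.pre else A₀.off) - 6]
33. n20.acc = 21  [21]
34. n21.off = 26  [terminal]
35. n22.wid = false  [terminal]
36. n20.pre = -3  [b.off - 29]
37. n20.cnt = false  [B.acc > 21]
38. n23.live = true  [terminal]
39. n19.cnt = true  [B.cnt or c.live]
40. n1.cnt = false  [A₁.cnt == false]
41. n0.wid = false  [A.cnt == true]

-4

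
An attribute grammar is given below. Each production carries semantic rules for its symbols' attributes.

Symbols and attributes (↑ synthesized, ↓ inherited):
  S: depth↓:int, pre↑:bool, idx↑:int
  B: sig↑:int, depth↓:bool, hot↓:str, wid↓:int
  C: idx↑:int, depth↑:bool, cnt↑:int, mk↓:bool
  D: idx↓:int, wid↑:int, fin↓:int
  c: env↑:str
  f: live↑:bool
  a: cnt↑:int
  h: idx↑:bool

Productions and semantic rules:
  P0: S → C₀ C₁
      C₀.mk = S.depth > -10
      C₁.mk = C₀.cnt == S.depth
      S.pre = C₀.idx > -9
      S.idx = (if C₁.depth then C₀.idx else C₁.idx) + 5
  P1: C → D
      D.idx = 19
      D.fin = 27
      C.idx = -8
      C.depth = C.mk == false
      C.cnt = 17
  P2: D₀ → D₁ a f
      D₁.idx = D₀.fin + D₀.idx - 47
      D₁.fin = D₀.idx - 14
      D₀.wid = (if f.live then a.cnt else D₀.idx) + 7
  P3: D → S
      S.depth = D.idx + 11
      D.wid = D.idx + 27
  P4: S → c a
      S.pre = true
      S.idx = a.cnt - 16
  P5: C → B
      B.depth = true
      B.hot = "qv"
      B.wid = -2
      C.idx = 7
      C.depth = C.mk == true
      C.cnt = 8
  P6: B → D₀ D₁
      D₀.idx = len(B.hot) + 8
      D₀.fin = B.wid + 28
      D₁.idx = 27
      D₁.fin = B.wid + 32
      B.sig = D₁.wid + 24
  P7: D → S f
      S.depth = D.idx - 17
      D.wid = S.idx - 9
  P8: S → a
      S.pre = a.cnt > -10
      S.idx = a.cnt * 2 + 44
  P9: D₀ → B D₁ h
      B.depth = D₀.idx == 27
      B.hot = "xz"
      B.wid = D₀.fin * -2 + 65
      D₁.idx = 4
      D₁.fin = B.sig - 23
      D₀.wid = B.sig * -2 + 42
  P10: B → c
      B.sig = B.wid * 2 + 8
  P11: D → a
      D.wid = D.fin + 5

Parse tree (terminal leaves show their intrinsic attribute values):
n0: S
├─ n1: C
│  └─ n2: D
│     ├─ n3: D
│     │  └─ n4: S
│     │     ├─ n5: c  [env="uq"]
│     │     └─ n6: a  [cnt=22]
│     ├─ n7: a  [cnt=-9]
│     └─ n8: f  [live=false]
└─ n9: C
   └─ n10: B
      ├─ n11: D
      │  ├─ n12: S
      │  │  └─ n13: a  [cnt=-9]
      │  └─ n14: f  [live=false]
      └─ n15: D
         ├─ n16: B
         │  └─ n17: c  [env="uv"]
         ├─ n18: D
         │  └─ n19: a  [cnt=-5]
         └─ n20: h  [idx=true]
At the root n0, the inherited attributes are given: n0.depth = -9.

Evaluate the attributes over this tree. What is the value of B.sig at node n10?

30

1. n0.depth = -9  [given at root]
2. n1.mk = true  [S.depth > -10]
3. n2.idx = 19  [19]
4. n2.fin = 27  [27]
5. n3.idx = -1  [D₀.fin + D₀.idx - 47]
6. n3.fin = 5  [D₀.idx - 14]
7. n4.depth = 10  [D.idx + 11]
8. n5.env = "uq"  [terminal]
9. n6.cnt = 22  [terminal]
10. n4.pre = true  [true]
11. n4.idx = 6  [a.cnt - 16]
12. n3.wid = 26  [D.idx + 27]
13. n7.cnt = -9  [terminal]
14. n8.live = false  [terminal]
15. n2.wid = 26  [(if f.live then a.cnt else D₀.idx) + 7]
16. n1.idx = -8  [-8]
17. n1.depth = false  [C.mk == false]
18. n1.cnt = 17  [17]
19. n9.mk = false  [C₀.cnt == S.depth]
20. n10.depth = true  [true]
21. n10.hot = "qv"  ["qv"]
22. n10.wid = -2  [-2]
23. n11.idx = 10  [len(B.hot) + 8]
24. n11.fin = 26  [B.wid + 28]
25. n12.depth = -7  [D.idx - 17]
26. n13.cnt = -9  [terminal]
27. n12.pre = true  [a.cnt > -10]
28. n12.idx = 26  [a.cnt * 2 + 44]
29. n14.live = false  [terminal]
30. n11.wid = 17  [S.idx - 9]
31. n15.idx = 27  [27]
32. n15.fin = 30  [B.wid + 32]
33. n16.depth = true  [D₀.idx == 27]
34. n16.hot = "xz"  ["xz"]
35. n16.wid = 5  [D₀.fin * -2 + 65]
36. n17.env = "uv"  [terminal]
37. n16.sig = 18  [B.wid * 2 + 8]
38. n18.idx = 4  [4]
39. n18.fin = -5  [B.sig - 23]
40. n19.cnt = -5  [terminal]
41. n18.wid = 0  [D.fin + 5]
42. n20.idx = true  [terminal]
43. n15.wid = 6  [B.sig * -2 + 42]
44. n10.sig = 30  [D₁.wid + 24]
45. n9.idx = 7  [7]
46. n9.depth = false  [C.mk == true]
47. n9.cnt = 8  [8]
48. n0.pre = true  [C₀.idx > -9]
49. n0.idx = 12  [(if C₁.depth then C₀.idx else C₁.idx) + 5]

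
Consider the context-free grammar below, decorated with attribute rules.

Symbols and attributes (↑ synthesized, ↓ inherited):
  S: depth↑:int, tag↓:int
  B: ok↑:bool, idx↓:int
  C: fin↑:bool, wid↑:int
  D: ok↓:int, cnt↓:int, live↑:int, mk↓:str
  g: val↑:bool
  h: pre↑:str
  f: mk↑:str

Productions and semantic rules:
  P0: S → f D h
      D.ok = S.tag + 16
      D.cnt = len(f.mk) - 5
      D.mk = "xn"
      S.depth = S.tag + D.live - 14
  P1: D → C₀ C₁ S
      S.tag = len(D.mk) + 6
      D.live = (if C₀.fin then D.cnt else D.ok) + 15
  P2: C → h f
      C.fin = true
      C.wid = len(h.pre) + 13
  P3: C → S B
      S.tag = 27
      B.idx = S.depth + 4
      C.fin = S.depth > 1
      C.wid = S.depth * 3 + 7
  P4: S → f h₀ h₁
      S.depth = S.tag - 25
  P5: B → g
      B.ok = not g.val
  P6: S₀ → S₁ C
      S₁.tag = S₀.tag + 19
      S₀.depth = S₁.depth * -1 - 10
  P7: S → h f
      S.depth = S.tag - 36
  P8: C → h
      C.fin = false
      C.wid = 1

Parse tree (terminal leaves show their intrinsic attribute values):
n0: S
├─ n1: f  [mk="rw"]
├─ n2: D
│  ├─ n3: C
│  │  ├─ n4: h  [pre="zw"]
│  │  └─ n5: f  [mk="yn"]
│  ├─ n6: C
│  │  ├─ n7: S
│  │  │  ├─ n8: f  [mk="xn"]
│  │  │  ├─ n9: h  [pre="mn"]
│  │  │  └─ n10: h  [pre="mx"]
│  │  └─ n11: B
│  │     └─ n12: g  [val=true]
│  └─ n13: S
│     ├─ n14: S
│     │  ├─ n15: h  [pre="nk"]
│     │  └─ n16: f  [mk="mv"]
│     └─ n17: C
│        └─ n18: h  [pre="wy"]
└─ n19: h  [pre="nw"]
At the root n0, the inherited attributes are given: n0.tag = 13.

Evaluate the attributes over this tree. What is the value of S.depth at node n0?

11

1. n0.tag = 13  [given at root]
2. n1.mk = "rw"  [terminal]
3. n2.ok = 29  [S.tag + 16]
4. n2.cnt = -3  [len(f.mk) - 5]
5. n2.mk = "xn"  ["xn"]
6. n4.pre = "zw"  [terminal]
7. n5.mk = "yn"  [terminal]
8. n3.fin = true  [true]
9. n3.wid = 15  [len(h.pre) + 13]
10. n7.tag = 27  [27]
11. n8.mk = "xn"  [terminal]
12. n9.pre = "mn"  [terminal]
13. n10.pre = "mx"  [terminal]
14. n7.depth = 2  [S.tag - 25]
15. n11.idx = 6  [S.depth + 4]
16. n12.val = true  [terminal]
17. n11.ok = false  [not g.val]
18. n6.fin = true  [S.depth > 1]
19. n6.wid = 13  [S.depth * 3 + 7]
20. n13.tag = 8  [len(D.mk) + 6]
21. n14.tag = 27  [S₀.tag + 19]
22. n15.pre = "nk"  [terminal]
23. n16.mk = "mv"  [terminal]
24. n14.depth = -9  [S.tag - 36]
25. n18.pre = "wy"  [terminal]
26. n17.fin = false  [false]
27. n17.wid = 1  [1]
28. n13.depth = -1  [S₁.depth * -1 - 10]
29. n2.live = 12  [(if C₀.fin then D.cnt else D.ok) + 15]
30. n19.pre = "nw"  [terminal]
31. n0.depth = 11  [S.tag + D.live - 14]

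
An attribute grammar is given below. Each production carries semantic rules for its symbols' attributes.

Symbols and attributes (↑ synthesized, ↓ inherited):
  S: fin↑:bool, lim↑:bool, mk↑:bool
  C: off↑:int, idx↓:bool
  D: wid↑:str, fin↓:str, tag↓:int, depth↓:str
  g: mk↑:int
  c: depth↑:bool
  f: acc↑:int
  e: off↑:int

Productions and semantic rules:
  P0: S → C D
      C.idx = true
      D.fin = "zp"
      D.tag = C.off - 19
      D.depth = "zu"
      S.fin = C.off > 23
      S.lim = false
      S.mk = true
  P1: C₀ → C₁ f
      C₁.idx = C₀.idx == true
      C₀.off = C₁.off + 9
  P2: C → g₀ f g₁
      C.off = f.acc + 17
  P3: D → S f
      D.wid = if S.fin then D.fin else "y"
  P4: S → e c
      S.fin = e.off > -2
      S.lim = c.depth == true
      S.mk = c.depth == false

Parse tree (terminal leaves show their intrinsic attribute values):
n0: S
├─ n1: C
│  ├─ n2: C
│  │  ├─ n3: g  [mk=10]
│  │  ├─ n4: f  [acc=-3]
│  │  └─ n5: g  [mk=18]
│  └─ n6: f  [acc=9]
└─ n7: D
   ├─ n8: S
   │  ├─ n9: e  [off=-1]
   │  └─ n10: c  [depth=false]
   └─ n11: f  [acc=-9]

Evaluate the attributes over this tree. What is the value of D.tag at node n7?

1. n1.idx = true  [true]
2. n2.idx = true  [C₀.idx == true]
3. n3.mk = 10  [terminal]
4. n4.acc = -3  [terminal]
5. n5.mk = 18  [terminal]
6. n2.off = 14  [f.acc + 17]
7. n6.acc = 9  [terminal]
8. n1.off = 23  [C₁.off + 9]
9. n7.fin = "zp"  ["zp"]
10. n7.tag = 4  [C.off - 19]
11. n7.depth = "zu"  ["zu"]
12. n9.off = -1  [terminal]
13. n10.depth = false  [terminal]
14. n8.fin = true  [e.off > -2]
15. n8.lim = false  [c.depth == true]
16. n8.mk = true  [c.depth == false]
17. n11.acc = -9  [terminal]
18. n7.wid = "zp"  [if S.fin then D.fin else "y"]
19. n0.fin = false  [C.off > 23]
20. n0.lim = false  [false]
21. n0.mk = true  [true]

4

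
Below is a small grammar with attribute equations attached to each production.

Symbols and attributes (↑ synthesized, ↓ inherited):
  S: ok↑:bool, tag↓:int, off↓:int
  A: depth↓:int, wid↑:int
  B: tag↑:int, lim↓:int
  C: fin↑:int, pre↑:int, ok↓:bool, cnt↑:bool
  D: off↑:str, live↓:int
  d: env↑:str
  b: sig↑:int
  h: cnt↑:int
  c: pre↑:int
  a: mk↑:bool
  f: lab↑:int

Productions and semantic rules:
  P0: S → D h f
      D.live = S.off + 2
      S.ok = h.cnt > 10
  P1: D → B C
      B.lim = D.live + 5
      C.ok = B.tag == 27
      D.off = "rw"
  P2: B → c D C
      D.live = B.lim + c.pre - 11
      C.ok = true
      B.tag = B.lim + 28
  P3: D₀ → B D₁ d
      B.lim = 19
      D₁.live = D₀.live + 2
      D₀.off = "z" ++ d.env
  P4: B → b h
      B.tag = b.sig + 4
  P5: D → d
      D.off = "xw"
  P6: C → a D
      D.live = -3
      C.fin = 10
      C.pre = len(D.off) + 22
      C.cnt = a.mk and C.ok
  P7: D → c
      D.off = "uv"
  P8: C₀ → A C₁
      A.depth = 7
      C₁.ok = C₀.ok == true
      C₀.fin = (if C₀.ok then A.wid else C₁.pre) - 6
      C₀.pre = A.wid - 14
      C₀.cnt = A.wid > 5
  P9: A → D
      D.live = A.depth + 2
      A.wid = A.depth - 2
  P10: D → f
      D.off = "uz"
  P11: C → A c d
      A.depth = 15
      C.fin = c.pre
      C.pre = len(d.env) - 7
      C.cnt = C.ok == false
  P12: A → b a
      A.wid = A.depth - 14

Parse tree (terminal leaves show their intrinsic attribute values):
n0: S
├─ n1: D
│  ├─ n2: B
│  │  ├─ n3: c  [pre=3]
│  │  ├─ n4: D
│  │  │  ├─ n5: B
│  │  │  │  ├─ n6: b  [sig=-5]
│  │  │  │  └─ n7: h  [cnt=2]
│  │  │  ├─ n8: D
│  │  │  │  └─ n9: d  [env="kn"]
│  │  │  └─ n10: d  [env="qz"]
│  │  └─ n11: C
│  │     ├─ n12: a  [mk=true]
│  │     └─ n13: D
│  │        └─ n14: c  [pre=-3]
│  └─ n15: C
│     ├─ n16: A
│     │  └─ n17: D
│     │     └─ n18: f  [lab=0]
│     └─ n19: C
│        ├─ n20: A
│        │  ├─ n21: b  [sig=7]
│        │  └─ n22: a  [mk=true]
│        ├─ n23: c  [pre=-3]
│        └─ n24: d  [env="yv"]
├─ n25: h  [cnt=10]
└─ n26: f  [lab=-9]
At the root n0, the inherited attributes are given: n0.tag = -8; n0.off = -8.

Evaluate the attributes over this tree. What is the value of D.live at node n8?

1. n0.tag = -8  [given at root]
2. n0.off = -8  [given at root]
3. n1.live = -6  [S.off + 2]
4. n2.lim = -1  [D.live + 5]
5. n3.pre = 3  [terminal]
6. n4.live = -9  [B.lim + c.pre - 11]
7. n5.lim = 19  [19]
8. n6.sig = -5  [terminal]
9. n7.cnt = 2  [terminal]
10. n5.tag = -1  [b.sig + 4]
11. n8.live = -7  [D₀.live + 2]
12. n9.env = "kn"  [terminal]
13. n8.off = "xw"  ["xw"]
14. n10.env = "qz"  [terminal]
15. n4.off = "zqz"  ["z" ++ d.env]
16. n11.ok = true  [true]
17. n12.mk = true  [terminal]
18. n13.live = -3  [-3]
19. n14.pre = -3  [terminal]
20. n13.off = "uv"  ["uv"]
21. n11.fin = 10  [10]
22. n11.pre = 24  [len(D.off) + 22]
23. n11.cnt = true  [a.mk and C.ok]
24. n2.tag = 27  [B.lim + 28]
25. n15.ok = true  [B.tag == 27]
26. n16.depth = 7  [7]
27. n17.live = 9  [A.depth + 2]
28. n18.lab = 0  [terminal]
29. n17.off = "uz"  ["uz"]
30. n16.wid = 5  [A.depth - 2]
31. n19.ok = true  [C₀.ok == true]
32. n20.depth = 15  [15]
33. n21.sig = 7  [terminal]
34. n22.mk = true  [terminal]
35. n20.wid = 1  [A.depth - 14]
36. n23.pre = -3  [terminal]
37. n24.env = "yv"  [terminal]
38. n19.fin = -3  [c.pre]
39. n19.pre = -5  [len(d.env) - 7]
40. n19.cnt = false  [C.ok == false]
41. n15.fin = -1  [(if C₀.ok then A.wid else C₁.pre) - 6]
42. n15.pre = -9  [A.wid - 14]
43. n15.cnt = false  [A.wid > 5]
44. n1.off = "rw"  ["rw"]
45. n25.cnt = 10  [terminal]
46. n26.lab = -9  [terminal]
47. n0.ok = false  [h.cnt > 10]

-7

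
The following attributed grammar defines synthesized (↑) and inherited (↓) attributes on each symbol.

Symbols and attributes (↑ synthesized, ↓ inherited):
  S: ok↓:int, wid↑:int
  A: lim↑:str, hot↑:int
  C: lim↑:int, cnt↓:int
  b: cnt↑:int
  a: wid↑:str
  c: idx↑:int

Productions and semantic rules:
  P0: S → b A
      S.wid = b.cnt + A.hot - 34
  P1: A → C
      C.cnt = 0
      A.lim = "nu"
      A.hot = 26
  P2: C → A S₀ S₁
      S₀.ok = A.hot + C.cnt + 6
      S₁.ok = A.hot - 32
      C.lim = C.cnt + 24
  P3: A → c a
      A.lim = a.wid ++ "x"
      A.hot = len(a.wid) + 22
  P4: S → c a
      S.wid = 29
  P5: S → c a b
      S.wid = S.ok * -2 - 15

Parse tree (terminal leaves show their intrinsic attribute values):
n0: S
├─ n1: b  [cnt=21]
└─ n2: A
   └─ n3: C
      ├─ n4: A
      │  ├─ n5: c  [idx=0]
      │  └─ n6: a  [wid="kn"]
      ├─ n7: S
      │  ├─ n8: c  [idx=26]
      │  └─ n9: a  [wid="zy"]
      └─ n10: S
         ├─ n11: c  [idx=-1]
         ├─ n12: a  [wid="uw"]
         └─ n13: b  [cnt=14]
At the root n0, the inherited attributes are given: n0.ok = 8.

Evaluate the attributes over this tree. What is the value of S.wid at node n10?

1

1. n0.ok = 8  [given at root]
2. n1.cnt = 21  [terminal]
3. n3.cnt = 0  [0]
4. n5.idx = 0  [terminal]
5. n6.wid = "kn"  [terminal]
6. n4.lim = "knx"  [a.wid ++ "x"]
7. n4.hot = 24  [len(a.wid) + 22]
8. n7.ok = 30  [A.hot + C.cnt + 6]
9. n8.idx = 26  [terminal]
10. n9.wid = "zy"  [terminal]
11. n7.wid = 29  [29]
12. n10.ok = -8  [A.hot - 32]
13. n11.idx = -1  [terminal]
14. n12.wid = "uw"  [terminal]
15. n13.cnt = 14  [terminal]
16. n10.wid = 1  [S.ok * -2 - 15]
17. n3.lim = 24  [C.cnt + 24]
18. n2.lim = "nu"  ["nu"]
19. n2.hot = 26  [26]
20. n0.wid = 13  [b.cnt + A.hot - 34]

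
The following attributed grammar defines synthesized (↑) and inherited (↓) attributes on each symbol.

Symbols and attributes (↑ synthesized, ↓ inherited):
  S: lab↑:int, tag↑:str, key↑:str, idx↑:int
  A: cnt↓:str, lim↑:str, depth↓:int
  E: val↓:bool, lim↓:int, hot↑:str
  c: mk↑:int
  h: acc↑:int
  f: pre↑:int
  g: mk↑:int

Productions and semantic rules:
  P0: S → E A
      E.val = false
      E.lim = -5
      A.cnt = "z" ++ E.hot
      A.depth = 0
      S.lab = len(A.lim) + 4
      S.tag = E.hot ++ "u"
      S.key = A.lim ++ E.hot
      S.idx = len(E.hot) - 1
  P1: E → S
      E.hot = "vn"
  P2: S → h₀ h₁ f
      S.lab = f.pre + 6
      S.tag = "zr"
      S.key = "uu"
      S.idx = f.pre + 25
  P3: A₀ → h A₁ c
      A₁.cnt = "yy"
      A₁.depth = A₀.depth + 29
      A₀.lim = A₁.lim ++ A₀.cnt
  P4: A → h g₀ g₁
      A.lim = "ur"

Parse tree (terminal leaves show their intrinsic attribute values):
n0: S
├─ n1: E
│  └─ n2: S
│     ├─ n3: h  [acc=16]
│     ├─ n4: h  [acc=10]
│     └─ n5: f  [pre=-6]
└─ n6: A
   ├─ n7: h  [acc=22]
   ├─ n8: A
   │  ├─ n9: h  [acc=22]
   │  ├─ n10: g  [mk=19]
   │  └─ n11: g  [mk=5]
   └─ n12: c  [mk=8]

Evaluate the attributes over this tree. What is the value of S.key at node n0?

1. n1.val = false  [false]
2. n1.lim = -5  [-5]
3. n3.acc = 16  [terminal]
4. n4.acc = 10  [terminal]
5. n5.pre = -6  [terminal]
6. n2.lab = 0  [f.pre + 6]
7. n2.tag = "zr"  ["zr"]
8. n2.key = "uu"  ["uu"]
9. n2.idx = 19  [f.pre + 25]
10. n1.hot = "vn"  ["vn"]
11. n6.cnt = "zvn"  ["z" ++ E.hot]
12. n6.depth = 0  [0]
13. n7.acc = 22  [terminal]
14. n8.cnt = "yy"  ["yy"]
15. n8.depth = 29  [A₀.depth + 29]
16. n9.acc = 22  [terminal]
17. n10.mk = 19  [terminal]
18. n11.mk = 5  [terminal]
19. n8.lim = "ur"  ["ur"]
20. n12.mk = 8  [terminal]
21. n6.lim = "urzvn"  [A₁.lim ++ A₀.cnt]
22. n0.lab = 9  [len(A.lim) + 4]
23. n0.tag = "vnu"  [E.hot ++ "u"]
24. n0.key = "urzvnvn"  [A.lim ++ E.hot]
25. n0.idx = 1  [len(E.hot) - 1]

"urzvnvn"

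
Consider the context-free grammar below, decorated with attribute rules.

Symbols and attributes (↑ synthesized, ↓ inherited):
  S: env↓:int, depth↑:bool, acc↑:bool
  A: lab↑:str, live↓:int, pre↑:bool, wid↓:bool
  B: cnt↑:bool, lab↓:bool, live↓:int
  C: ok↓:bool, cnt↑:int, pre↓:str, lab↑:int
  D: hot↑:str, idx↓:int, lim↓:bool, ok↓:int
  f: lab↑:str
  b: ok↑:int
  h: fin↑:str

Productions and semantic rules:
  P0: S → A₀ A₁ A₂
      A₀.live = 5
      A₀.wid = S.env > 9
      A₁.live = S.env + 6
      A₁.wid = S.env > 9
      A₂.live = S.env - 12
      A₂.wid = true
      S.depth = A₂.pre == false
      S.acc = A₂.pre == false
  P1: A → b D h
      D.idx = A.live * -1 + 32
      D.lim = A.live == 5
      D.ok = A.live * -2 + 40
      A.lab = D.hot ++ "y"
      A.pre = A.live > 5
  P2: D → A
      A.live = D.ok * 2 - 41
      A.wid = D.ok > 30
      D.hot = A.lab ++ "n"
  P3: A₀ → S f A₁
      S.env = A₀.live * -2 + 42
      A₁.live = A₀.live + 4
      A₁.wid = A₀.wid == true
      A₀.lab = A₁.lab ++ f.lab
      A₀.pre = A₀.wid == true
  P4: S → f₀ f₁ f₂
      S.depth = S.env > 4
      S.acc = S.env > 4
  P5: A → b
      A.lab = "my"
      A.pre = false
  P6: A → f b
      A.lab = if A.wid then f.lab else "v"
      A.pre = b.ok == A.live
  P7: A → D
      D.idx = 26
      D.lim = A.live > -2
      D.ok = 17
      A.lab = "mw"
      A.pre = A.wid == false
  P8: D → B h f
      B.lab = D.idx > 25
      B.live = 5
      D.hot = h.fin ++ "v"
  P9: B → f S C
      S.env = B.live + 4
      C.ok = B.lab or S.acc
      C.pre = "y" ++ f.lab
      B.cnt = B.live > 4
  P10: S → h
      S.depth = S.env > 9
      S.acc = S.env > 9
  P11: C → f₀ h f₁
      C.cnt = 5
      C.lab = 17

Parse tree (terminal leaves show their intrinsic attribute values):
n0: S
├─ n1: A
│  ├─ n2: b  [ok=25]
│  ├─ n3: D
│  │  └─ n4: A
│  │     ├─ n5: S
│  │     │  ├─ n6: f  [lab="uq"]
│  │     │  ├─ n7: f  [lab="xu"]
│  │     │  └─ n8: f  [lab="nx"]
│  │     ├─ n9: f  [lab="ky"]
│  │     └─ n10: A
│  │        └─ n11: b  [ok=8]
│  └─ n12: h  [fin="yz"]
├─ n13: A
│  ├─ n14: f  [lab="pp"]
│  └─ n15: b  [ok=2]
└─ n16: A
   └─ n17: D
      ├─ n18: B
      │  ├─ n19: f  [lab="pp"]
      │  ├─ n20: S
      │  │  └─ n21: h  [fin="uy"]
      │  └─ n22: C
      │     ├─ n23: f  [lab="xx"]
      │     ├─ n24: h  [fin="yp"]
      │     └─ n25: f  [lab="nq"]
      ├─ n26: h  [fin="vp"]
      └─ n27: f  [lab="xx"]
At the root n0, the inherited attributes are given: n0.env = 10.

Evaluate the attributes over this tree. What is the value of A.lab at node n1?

1. n0.env = 10  [given at root]
2. n1.live = 5  [5]
3. n1.wid = true  [S.env > 9]
4. n2.ok = 25  [terminal]
5. n3.idx = 27  [A.live * -1 + 32]
6. n3.lim = true  [A.live == 5]
7. n3.ok = 30  [A.live * -2 + 40]
8. n4.live = 19  [D.ok * 2 - 41]
9. n4.wid = false  [D.ok > 30]
10. n5.env = 4  [A₀.live * -2 + 42]
11. n6.lab = "uq"  [terminal]
12. n7.lab = "xu"  [terminal]
13. n8.lab = "nx"  [terminal]
14. n5.depth = false  [S.env > 4]
15. n5.acc = false  [S.env > 4]
16. n9.lab = "ky"  [terminal]
17. n10.live = 23  [A₀.live + 4]
18. n10.wid = false  [A₀.wid == true]
19. n11.ok = 8  [terminal]
20. n10.lab = "my"  ["my"]
21. n10.pre = false  [false]
22. n4.lab = "myky"  [A₁.lab ++ f.lab]
23. n4.pre = false  [A₀.wid == true]
24. n3.hot = "mykyn"  [A.lab ++ "n"]
25. n12.fin = "yz"  [terminal]
26. n1.lab = "mykyny"  [D.hot ++ "y"]
27. n1.pre = false  [A.live > 5]
28. n13.live = 16  [S.env + 6]
29. n13.wid = true  [S.env > 9]
30. n14.lab = "pp"  [terminal]
31. n15.ok = 2  [terminal]
32. n13.lab = "pp"  [if A.wid then f.lab else "v"]
33. n13.pre = false  [b.ok == A.live]
34. n16.live = -2  [S.env - 12]
35. n16.wid = true  [true]
36. n17.idx = 26  [26]
37. n17.lim = false  [A.live > -2]
38. n17.ok = 17  [17]
39. n18.lab = true  [D.idx > 25]
40. n18.live = 5  [5]
41. n19.lab = "pp"  [terminal]
42. n20.env = 9  [B.live + 4]
43. n21.fin = "uy"  [terminal]
44. n20.depth = false  [S.env > 9]
45. n20.acc = false  [S.env > 9]
46. n22.ok = true  [B.lab or S.acc]
47. n22.pre = "ypp"  ["y" ++ f.lab]
48. n23.lab = "xx"  [terminal]
49. n24.fin = "yp"  [terminal]
50. n25.lab = "nq"  [terminal]
51. n22.cnt = 5  [5]
52. n22.lab = 17  [17]
53. n18.cnt = true  [B.live > 4]
54. n26.fin = "vp"  [terminal]
55. n27.lab = "xx"  [terminal]
56. n17.hot = "vpv"  [h.fin ++ "v"]
57. n16.lab = "mw"  ["mw"]
58. n16.pre = false  [A.wid == false]
59. n0.depth = true  [A₂.pre == false]
60. n0.acc = true  [A₂.pre == false]

"mykyny"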